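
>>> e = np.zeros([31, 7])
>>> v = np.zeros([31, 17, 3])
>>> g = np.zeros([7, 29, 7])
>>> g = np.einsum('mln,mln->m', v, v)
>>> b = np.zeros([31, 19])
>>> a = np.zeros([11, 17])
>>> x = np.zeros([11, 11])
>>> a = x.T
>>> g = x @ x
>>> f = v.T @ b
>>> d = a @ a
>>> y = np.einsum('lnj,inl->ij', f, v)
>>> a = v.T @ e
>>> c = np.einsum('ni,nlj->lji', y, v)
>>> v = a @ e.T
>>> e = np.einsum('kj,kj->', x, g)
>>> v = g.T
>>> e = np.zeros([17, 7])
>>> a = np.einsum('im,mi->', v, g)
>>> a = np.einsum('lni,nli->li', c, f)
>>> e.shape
(17, 7)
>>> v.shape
(11, 11)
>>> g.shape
(11, 11)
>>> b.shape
(31, 19)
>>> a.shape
(17, 19)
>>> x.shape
(11, 11)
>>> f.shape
(3, 17, 19)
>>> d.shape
(11, 11)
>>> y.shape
(31, 19)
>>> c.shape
(17, 3, 19)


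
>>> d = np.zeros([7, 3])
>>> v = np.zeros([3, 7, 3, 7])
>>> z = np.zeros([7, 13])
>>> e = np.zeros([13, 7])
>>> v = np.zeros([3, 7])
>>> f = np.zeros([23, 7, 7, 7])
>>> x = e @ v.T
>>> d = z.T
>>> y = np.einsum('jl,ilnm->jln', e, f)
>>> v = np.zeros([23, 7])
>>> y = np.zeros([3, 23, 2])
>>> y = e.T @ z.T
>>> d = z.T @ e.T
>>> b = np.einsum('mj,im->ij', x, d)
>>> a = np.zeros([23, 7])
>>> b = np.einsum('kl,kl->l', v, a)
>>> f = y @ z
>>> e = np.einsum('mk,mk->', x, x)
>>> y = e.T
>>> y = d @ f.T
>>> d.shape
(13, 13)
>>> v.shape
(23, 7)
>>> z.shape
(7, 13)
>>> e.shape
()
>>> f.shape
(7, 13)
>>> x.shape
(13, 3)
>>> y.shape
(13, 7)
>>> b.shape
(7,)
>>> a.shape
(23, 7)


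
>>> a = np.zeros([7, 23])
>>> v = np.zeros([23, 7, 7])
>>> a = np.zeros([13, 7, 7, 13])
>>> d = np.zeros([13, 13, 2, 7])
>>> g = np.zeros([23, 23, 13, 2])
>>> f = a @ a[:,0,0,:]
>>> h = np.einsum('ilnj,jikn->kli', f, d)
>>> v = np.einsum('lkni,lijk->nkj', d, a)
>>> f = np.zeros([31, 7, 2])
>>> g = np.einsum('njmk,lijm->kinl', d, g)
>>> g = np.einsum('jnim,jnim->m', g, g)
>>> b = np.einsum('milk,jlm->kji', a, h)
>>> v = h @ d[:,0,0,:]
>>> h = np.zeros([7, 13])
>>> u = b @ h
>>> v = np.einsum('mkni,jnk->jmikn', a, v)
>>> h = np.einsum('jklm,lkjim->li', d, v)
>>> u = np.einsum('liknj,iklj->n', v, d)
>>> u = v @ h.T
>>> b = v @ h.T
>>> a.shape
(13, 7, 7, 13)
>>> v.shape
(2, 13, 13, 7, 7)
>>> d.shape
(13, 13, 2, 7)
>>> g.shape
(23,)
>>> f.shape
(31, 7, 2)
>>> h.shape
(2, 7)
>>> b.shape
(2, 13, 13, 7, 2)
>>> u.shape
(2, 13, 13, 7, 2)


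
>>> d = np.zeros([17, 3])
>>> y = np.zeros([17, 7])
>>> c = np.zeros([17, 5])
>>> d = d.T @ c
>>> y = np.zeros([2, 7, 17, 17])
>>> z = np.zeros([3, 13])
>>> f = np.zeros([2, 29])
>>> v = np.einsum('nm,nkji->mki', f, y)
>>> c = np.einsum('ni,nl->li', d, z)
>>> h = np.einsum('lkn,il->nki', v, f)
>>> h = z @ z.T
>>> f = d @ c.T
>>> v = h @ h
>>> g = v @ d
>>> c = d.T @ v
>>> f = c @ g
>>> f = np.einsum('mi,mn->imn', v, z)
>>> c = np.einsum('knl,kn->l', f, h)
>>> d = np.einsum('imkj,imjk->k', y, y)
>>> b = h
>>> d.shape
(17,)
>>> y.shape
(2, 7, 17, 17)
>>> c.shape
(13,)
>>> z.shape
(3, 13)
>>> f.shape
(3, 3, 13)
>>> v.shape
(3, 3)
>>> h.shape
(3, 3)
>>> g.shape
(3, 5)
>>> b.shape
(3, 3)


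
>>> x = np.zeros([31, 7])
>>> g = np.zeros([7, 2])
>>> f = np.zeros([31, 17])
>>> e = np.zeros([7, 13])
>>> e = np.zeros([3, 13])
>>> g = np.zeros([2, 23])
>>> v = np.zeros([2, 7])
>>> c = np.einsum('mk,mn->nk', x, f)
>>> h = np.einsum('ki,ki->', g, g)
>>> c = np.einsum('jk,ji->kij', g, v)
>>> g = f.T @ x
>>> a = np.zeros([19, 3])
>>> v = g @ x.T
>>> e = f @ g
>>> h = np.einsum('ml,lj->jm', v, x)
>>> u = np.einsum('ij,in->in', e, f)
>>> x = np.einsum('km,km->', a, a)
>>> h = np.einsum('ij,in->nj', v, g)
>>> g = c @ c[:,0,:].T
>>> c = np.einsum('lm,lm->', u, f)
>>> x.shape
()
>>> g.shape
(23, 7, 23)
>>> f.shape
(31, 17)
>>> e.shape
(31, 7)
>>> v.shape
(17, 31)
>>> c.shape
()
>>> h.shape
(7, 31)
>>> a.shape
(19, 3)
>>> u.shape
(31, 17)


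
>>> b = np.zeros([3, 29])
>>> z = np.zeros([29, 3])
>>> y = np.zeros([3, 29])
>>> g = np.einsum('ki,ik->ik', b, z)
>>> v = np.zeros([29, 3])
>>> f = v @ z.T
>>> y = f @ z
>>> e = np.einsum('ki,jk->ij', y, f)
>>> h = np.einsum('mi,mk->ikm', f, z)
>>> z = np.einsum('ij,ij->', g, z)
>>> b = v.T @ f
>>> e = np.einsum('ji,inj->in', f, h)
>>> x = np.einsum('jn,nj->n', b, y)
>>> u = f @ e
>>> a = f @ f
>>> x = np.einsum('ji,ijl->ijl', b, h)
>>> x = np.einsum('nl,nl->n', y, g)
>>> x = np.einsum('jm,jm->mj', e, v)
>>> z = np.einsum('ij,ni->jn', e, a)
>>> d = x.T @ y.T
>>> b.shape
(3, 29)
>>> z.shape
(3, 29)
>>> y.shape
(29, 3)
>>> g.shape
(29, 3)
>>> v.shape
(29, 3)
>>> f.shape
(29, 29)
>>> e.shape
(29, 3)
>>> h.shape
(29, 3, 29)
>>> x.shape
(3, 29)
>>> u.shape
(29, 3)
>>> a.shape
(29, 29)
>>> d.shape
(29, 29)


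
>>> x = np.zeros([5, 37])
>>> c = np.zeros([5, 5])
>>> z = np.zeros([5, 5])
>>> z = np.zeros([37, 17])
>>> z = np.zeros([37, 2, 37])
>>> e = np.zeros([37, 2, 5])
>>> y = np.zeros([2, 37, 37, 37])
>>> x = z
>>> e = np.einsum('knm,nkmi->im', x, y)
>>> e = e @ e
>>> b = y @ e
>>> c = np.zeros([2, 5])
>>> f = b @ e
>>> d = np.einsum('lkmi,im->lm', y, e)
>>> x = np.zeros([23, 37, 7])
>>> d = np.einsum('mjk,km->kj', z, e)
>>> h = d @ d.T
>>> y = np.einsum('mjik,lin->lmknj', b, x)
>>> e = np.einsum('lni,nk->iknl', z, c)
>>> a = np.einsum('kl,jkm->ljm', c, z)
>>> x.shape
(23, 37, 7)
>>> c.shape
(2, 5)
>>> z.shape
(37, 2, 37)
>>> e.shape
(37, 5, 2, 37)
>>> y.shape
(23, 2, 37, 7, 37)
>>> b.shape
(2, 37, 37, 37)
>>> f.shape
(2, 37, 37, 37)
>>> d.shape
(37, 2)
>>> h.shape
(37, 37)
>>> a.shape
(5, 37, 37)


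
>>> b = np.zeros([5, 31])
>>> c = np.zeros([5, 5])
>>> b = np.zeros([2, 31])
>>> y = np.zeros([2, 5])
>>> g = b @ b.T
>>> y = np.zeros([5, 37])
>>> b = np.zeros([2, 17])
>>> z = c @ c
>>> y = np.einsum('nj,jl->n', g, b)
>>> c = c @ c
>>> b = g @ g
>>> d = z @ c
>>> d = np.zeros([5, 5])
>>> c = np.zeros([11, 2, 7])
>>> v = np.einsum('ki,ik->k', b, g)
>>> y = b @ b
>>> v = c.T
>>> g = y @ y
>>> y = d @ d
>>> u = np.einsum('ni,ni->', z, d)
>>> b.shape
(2, 2)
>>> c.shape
(11, 2, 7)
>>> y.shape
(5, 5)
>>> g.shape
(2, 2)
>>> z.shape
(5, 5)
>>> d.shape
(5, 5)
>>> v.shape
(7, 2, 11)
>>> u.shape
()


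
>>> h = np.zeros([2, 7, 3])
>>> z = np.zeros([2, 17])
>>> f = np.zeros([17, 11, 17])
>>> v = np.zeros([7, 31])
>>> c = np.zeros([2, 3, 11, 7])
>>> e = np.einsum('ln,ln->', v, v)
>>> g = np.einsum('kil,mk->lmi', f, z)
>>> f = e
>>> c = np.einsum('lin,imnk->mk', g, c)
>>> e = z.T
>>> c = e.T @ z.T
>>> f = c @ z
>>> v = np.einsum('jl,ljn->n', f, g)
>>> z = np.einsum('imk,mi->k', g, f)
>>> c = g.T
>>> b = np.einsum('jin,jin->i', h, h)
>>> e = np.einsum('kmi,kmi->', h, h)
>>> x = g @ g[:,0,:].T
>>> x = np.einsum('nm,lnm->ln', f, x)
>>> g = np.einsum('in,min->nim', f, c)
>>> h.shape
(2, 7, 3)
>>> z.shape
(11,)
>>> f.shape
(2, 17)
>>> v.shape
(11,)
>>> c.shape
(11, 2, 17)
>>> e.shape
()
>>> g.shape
(17, 2, 11)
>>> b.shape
(7,)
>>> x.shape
(17, 2)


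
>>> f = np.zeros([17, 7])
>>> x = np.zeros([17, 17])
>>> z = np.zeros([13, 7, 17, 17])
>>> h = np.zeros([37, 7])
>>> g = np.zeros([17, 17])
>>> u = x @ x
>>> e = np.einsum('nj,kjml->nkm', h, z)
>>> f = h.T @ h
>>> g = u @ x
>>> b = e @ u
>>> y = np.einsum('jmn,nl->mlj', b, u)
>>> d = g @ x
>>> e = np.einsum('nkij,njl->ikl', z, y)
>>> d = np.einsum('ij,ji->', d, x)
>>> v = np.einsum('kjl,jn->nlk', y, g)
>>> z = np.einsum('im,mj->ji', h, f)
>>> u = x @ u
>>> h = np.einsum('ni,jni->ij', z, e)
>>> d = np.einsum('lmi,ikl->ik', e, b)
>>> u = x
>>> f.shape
(7, 7)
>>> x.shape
(17, 17)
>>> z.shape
(7, 37)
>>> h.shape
(37, 17)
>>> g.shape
(17, 17)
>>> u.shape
(17, 17)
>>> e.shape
(17, 7, 37)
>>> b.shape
(37, 13, 17)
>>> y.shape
(13, 17, 37)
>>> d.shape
(37, 13)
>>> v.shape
(17, 37, 13)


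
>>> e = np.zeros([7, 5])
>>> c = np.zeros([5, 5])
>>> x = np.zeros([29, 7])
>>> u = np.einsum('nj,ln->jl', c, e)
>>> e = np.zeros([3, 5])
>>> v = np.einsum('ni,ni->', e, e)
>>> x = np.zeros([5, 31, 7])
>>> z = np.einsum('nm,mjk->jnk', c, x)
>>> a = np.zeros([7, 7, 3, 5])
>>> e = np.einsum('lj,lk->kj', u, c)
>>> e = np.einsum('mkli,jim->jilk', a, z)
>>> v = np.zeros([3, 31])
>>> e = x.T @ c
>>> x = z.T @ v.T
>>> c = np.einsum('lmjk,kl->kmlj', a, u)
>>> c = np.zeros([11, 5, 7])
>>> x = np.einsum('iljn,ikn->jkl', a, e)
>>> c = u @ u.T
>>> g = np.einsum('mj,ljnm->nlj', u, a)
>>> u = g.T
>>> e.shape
(7, 31, 5)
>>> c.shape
(5, 5)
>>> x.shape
(3, 31, 7)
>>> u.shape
(7, 7, 3)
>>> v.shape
(3, 31)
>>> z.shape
(31, 5, 7)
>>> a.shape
(7, 7, 3, 5)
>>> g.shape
(3, 7, 7)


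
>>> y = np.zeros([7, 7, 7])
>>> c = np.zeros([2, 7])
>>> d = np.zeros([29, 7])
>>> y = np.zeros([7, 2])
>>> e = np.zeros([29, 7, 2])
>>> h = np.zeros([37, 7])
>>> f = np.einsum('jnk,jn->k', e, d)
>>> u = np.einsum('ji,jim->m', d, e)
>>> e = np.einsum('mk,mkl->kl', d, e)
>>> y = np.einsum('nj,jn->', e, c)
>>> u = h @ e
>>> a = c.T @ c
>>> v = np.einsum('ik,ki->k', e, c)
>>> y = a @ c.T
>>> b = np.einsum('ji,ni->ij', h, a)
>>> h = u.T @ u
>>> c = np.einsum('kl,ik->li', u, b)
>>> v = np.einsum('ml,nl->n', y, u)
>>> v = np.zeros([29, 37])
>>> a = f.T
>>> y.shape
(7, 2)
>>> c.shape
(2, 7)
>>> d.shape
(29, 7)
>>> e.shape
(7, 2)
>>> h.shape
(2, 2)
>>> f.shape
(2,)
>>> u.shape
(37, 2)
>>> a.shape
(2,)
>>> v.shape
(29, 37)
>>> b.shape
(7, 37)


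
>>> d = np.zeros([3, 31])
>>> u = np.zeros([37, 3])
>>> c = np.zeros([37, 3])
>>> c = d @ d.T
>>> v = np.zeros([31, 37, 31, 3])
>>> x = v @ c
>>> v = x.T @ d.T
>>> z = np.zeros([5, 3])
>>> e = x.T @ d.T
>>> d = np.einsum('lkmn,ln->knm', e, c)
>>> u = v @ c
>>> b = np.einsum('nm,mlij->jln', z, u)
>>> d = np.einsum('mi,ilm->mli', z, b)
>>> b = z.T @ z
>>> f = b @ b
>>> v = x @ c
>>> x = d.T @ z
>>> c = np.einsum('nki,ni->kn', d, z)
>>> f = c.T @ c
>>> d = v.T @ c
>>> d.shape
(3, 31, 37, 5)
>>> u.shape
(3, 31, 37, 3)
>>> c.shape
(31, 5)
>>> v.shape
(31, 37, 31, 3)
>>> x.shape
(3, 31, 3)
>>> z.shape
(5, 3)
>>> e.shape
(3, 31, 37, 3)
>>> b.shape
(3, 3)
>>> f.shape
(5, 5)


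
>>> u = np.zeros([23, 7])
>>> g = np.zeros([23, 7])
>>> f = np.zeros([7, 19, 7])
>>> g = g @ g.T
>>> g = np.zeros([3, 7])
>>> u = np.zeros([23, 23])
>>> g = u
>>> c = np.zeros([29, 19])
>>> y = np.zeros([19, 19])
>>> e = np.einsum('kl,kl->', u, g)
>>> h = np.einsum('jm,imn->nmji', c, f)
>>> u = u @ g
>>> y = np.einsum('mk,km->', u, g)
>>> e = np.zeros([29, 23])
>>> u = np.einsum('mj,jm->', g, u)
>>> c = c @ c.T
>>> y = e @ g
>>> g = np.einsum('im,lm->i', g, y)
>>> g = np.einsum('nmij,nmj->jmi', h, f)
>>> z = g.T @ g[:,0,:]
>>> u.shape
()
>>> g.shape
(7, 19, 29)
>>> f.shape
(7, 19, 7)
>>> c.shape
(29, 29)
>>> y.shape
(29, 23)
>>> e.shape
(29, 23)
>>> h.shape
(7, 19, 29, 7)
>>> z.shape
(29, 19, 29)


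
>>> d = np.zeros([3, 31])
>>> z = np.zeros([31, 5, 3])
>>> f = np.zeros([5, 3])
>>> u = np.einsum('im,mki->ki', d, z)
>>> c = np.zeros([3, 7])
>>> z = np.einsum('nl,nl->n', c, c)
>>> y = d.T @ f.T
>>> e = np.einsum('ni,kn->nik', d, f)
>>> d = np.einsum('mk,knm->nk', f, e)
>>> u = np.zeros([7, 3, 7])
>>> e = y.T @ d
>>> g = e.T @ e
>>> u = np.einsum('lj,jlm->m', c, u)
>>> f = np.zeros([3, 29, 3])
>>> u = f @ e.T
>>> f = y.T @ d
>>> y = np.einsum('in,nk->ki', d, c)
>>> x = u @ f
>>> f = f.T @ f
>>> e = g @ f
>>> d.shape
(31, 3)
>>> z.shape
(3,)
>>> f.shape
(3, 3)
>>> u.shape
(3, 29, 5)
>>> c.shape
(3, 7)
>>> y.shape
(7, 31)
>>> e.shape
(3, 3)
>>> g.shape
(3, 3)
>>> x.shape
(3, 29, 3)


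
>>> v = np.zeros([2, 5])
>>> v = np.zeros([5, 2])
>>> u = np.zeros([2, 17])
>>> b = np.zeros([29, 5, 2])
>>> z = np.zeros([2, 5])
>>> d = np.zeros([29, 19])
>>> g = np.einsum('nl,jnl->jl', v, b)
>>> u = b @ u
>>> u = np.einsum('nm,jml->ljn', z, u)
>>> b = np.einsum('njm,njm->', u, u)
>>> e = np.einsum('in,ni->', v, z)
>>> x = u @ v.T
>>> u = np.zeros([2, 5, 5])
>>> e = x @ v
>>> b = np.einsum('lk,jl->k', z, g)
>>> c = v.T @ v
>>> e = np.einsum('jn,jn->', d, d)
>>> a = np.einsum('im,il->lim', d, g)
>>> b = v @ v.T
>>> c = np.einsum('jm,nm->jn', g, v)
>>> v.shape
(5, 2)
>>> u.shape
(2, 5, 5)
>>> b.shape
(5, 5)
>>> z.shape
(2, 5)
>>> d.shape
(29, 19)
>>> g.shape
(29, 2)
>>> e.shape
()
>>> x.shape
(17, 29, 5)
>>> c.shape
(29, 5)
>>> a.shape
(2, 29, 19)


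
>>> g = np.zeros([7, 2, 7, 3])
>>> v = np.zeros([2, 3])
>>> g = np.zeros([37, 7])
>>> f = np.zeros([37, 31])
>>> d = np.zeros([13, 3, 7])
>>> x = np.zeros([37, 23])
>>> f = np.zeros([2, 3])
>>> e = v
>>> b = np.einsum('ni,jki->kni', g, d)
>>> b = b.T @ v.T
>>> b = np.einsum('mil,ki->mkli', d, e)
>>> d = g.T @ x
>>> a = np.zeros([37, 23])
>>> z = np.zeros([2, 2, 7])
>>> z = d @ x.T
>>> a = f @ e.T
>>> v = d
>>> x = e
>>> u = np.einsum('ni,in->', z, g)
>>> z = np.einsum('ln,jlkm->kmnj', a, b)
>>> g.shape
(37, 7)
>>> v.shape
(7, 23)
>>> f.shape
(2, 3)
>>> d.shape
(7, 23)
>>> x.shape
(2, 3)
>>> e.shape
(2, 3)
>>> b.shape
(13, 2, 7, 3)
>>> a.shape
(2, 2)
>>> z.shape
(7, 3, 2, 13)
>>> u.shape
()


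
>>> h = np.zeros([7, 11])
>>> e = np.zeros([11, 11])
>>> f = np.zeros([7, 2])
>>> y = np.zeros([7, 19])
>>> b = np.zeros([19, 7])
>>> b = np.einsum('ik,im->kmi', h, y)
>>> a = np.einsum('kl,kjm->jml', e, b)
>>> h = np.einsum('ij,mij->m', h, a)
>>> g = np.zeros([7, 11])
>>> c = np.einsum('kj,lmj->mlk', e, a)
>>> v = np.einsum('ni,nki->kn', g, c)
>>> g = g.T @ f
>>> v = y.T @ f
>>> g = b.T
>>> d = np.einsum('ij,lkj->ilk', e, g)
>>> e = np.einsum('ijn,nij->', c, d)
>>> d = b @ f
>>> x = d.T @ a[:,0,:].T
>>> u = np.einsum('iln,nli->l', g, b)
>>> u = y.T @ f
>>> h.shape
(19,)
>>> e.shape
()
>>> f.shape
(7, 2)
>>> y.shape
(7, 19)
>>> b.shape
(11, 19, 7)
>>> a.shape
(19, 7, 11)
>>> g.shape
(7, 19, 11)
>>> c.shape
(7, 19, 11)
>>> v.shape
(19, 2)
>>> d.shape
(11, 19, 2)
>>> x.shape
(2, 19, 19)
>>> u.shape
(19, 2)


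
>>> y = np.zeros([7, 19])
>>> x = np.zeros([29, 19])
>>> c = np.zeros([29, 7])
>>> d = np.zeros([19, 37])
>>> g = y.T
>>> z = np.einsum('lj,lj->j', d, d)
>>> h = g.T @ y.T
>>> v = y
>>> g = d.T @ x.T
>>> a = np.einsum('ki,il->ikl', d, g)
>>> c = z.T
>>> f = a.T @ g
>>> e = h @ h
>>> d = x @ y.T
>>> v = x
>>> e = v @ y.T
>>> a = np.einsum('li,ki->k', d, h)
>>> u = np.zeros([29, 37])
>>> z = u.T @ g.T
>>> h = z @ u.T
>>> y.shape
(7, 19)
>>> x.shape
(29, 19)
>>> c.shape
(37,)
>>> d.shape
(29, 7)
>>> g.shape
(37, 29)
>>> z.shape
(37, 37)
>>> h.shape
(37, 29)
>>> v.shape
(29, 19)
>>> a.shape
(7,)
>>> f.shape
(29, 19, 29)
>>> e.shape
(29, 7)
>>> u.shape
(29, 37)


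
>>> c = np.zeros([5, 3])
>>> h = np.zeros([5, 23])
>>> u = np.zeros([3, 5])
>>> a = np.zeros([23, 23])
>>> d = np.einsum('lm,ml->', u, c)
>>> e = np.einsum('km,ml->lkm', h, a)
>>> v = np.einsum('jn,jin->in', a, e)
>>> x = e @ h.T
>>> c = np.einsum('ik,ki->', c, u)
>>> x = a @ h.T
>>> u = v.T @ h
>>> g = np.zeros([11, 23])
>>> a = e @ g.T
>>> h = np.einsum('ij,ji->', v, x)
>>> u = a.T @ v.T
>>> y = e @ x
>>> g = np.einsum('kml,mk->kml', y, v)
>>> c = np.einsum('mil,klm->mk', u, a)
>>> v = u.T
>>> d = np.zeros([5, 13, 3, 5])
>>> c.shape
(11, 23)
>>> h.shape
()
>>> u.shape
(11, 5, 5)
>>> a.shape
(23, 5, 11)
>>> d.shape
(5, 13, 3, 5)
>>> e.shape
(23, 5, 23)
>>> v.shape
(5, 5, 11)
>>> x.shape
(23, 5)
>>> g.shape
(23, 5, 5)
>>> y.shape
(23, 5, 5)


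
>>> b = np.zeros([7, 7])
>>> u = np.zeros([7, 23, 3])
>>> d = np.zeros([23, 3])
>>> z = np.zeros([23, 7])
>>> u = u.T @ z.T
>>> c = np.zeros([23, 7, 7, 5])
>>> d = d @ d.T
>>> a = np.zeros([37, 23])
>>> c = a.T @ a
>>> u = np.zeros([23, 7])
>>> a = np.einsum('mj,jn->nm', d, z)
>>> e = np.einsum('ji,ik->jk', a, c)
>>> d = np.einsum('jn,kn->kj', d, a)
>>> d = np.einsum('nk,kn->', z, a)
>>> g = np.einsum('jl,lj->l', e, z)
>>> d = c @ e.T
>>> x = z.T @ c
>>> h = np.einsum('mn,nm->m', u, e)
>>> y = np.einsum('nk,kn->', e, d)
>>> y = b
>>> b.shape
(7, 7)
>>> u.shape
(23, 7)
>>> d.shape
(23, 7)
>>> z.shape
(23, 7)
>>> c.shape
(23, 23)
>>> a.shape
(7, 23)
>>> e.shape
(7, 23)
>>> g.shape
(23,)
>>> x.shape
(7, 23)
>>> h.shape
(23,)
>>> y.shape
(7, 7)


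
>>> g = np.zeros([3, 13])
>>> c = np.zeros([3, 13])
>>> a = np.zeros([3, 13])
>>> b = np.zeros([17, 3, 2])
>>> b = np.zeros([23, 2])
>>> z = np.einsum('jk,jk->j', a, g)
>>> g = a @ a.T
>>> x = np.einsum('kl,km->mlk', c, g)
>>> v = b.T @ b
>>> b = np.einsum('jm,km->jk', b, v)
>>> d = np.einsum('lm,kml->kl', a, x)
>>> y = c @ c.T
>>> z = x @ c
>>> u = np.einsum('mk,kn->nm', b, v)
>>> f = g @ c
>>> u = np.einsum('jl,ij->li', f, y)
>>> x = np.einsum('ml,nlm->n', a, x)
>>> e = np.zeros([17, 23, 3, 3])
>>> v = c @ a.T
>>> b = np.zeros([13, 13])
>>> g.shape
(3, 3)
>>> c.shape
(3, 13)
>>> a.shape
(3, 13)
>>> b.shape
(13, 13)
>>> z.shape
(3, 13, 13)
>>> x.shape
(3,)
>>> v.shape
(3, 3)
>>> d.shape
(3, 3)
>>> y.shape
(3, 3)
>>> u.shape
(13, 3)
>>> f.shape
(3, 13)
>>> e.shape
(17, 23, 3, 3)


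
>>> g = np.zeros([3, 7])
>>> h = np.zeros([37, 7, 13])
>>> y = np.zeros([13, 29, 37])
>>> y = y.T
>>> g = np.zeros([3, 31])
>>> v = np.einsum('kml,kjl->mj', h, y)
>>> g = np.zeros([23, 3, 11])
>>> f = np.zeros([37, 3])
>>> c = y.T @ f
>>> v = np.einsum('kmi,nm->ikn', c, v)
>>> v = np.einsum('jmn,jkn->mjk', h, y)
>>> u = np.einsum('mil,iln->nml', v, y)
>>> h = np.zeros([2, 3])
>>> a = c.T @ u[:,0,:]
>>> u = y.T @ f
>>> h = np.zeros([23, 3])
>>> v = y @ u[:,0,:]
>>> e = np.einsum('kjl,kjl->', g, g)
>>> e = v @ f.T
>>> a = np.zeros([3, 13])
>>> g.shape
(23, 3, 11)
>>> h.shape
(23, 3)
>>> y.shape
(37, 29, 13)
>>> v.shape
(37, 29, 3)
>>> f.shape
(37, 3)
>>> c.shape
(13, 29, 3)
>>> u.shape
(13, 29, 3)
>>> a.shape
(3, 13)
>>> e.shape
(37, 29, 37)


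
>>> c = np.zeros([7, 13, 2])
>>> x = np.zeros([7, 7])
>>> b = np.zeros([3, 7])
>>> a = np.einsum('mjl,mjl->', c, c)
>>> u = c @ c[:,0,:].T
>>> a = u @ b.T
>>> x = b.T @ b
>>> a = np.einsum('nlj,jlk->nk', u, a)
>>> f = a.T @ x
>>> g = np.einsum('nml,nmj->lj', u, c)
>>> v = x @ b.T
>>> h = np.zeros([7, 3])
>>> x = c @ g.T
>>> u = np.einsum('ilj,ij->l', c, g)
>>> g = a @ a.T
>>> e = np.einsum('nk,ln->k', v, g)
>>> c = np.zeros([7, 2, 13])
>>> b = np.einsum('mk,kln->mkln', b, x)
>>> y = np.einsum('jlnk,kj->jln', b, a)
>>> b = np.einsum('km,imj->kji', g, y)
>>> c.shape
(7, 2, 13)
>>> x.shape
(7, 13, 7)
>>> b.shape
(7, 13, 3)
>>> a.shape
(7, 3)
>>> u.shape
(13,)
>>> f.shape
(3, 7)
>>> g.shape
(7, 7)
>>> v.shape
(7, 3)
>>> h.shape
(7, 3)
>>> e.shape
(3,)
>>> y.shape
(3, 7, 13)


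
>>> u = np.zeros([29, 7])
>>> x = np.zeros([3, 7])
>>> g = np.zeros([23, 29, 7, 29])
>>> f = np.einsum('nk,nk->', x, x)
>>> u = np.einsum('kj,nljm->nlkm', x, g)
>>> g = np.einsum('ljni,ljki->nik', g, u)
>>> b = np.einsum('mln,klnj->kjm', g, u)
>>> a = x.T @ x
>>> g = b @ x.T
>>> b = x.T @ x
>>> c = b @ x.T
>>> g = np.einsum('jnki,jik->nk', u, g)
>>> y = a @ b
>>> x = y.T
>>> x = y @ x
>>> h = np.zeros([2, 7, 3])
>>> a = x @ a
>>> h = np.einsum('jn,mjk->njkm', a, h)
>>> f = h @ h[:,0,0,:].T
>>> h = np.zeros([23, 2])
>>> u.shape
(23, 29, 3, 29)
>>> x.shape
(7, 7)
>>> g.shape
(29, 3)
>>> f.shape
(7, 7, 3, 7)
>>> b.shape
(7, 7)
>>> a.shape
(7, 7)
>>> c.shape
(7, 3)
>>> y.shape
(7, 7)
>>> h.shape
(23, 2)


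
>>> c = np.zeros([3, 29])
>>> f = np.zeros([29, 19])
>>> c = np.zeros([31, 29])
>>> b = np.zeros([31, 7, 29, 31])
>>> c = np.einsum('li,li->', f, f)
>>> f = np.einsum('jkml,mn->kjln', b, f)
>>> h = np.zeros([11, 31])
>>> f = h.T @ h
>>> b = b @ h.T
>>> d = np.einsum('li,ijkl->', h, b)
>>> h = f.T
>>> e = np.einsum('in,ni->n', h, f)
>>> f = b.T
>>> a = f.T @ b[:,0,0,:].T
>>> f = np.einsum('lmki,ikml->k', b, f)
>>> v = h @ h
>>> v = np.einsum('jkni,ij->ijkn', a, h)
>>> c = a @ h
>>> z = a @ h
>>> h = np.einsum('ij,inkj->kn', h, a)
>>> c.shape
(31, 7, 29, 31)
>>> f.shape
(29,)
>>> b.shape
(31, 7, 29, 11)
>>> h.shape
(29, 7)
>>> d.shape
()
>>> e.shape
(31,)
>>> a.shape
(31, 7, 29, 31)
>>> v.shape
(31, 31, 7, 29)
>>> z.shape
(31, 7, 29, 31)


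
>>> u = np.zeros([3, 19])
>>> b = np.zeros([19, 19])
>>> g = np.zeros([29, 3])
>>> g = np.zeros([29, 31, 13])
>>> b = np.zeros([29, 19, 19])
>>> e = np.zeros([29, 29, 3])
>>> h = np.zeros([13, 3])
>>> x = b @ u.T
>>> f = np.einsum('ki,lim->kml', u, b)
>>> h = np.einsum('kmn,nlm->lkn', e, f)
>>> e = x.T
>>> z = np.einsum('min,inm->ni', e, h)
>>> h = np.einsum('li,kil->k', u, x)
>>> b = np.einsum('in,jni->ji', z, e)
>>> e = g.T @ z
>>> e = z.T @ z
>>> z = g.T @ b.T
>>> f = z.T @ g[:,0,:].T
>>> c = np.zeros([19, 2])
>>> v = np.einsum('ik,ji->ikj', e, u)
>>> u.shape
(3, 19)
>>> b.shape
(3, 29)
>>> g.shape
(29, 31, 13)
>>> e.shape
(19, 19)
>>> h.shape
(29,)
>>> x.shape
(29, 19, 3)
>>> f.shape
(3, 31, 29)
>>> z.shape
(13, 31, 3)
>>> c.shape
(19, 2)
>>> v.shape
(19, 19, 3)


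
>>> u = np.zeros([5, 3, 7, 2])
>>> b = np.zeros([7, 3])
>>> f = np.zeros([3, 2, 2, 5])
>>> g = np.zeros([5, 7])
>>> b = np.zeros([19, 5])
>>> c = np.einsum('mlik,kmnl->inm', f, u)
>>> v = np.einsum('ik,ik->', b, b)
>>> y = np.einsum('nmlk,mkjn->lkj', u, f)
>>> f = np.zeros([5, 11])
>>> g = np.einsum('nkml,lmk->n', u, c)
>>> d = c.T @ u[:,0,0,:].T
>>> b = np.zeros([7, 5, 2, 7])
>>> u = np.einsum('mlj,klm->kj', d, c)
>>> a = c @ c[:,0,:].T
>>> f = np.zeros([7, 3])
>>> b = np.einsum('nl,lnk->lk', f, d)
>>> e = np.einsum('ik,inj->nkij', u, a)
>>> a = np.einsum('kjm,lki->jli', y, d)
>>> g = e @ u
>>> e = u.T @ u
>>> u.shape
(2, 5)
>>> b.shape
(3, 5)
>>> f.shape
(7, 3)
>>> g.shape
(7, 5, 2, 5)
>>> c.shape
(2, 7, 3)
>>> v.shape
()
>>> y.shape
(7, 2, 2)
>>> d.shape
(3, 7, 5)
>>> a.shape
(2, 3, 5)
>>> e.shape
(5, 5)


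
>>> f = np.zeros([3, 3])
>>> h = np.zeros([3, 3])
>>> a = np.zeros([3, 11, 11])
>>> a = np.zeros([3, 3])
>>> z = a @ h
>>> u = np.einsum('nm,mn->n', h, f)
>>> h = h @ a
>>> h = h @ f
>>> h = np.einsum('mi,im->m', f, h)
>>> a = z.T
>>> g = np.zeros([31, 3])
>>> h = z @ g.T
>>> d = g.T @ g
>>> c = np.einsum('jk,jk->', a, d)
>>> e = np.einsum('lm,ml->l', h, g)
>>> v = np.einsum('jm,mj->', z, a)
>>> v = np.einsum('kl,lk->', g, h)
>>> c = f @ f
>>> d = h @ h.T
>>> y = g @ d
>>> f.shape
(3, 3)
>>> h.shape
(3, 31)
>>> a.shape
(3, 3)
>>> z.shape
(3, 3)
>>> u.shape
(3,)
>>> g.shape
(31, 3)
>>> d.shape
(3, 3)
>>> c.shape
(3, 3)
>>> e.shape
(3,)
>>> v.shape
()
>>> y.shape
(31, 3)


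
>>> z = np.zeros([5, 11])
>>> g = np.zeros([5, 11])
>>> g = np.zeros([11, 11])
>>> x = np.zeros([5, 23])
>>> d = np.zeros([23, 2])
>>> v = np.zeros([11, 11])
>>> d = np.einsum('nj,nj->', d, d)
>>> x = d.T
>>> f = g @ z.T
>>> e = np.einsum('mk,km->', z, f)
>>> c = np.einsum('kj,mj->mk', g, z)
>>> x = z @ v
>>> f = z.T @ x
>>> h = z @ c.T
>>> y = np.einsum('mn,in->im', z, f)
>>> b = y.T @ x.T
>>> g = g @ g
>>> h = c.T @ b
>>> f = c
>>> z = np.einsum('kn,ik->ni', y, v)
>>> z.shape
(5, 11)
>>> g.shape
(11, 11)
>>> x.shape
(5, 11)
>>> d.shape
()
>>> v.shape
(11, 11)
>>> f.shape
(5, 11)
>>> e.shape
()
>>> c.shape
(5, 11)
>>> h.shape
(11, 5)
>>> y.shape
(11, 5)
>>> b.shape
(5, 5)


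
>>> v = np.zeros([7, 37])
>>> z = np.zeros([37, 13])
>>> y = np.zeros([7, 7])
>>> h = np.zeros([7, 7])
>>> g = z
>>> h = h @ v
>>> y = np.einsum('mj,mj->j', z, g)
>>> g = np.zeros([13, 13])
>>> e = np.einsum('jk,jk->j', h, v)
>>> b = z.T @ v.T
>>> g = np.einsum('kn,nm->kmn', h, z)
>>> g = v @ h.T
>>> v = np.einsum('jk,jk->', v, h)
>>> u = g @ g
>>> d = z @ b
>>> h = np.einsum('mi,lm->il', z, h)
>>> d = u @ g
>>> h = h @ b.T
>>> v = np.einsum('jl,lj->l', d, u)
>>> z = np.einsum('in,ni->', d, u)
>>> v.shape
(7,)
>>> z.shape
()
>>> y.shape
(13,)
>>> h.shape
(13, 13)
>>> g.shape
(7, 7)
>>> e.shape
(7,)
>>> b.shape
(13, 7)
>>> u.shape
(7, 7)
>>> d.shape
(7, 7)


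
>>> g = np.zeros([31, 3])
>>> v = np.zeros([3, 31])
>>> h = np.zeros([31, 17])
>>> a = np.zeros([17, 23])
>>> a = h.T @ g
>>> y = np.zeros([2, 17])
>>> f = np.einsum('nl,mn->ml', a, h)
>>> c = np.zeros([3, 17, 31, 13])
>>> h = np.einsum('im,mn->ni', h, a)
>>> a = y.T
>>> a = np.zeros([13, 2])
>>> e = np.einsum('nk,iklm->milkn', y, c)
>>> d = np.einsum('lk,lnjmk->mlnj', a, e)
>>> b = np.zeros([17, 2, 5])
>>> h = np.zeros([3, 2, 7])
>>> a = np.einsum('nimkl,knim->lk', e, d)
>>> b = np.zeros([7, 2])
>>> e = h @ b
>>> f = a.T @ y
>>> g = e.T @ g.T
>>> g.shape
(2, 2, 31)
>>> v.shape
(3, 31)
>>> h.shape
(3, 2, 7)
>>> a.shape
(2, 17)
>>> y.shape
(2, 17)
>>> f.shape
(17, 17)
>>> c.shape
(3, 17, 31, 13)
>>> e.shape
(3, 2, 2)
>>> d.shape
(17, 13, 3, 31)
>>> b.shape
(7, 2)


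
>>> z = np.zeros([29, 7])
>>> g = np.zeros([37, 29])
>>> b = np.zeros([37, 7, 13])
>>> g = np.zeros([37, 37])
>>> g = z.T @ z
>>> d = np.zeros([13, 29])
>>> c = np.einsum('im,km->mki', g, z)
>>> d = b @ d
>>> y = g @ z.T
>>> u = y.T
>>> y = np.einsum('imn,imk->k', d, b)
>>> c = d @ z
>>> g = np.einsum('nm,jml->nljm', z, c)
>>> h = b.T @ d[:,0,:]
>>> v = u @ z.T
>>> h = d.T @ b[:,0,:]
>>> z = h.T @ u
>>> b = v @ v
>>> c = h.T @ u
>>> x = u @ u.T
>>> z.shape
(13, 7, 7)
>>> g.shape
(29, 7, 37, 7)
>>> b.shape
(29, 29)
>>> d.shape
(37, 7, 29)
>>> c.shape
(13, 7, 7)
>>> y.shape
(13,)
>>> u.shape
(29, 7)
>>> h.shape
(29, 7, 13)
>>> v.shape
(29, 29)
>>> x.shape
(29, 29)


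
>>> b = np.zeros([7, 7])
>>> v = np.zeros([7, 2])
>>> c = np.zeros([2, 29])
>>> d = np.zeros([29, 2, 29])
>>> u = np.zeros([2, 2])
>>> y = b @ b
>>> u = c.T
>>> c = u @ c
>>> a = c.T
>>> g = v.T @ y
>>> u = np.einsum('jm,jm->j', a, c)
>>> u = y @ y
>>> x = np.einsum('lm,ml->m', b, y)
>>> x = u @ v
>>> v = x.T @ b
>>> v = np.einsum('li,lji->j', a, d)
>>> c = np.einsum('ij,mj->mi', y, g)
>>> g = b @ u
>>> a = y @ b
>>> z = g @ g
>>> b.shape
(7, 7)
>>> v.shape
(2,)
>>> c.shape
(2, 7)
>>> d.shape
(29, 2, 29)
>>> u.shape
(7, 7)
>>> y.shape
(7, 7)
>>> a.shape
(7, 7)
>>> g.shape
(7, 7)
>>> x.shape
(7, 2)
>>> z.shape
(7, 7)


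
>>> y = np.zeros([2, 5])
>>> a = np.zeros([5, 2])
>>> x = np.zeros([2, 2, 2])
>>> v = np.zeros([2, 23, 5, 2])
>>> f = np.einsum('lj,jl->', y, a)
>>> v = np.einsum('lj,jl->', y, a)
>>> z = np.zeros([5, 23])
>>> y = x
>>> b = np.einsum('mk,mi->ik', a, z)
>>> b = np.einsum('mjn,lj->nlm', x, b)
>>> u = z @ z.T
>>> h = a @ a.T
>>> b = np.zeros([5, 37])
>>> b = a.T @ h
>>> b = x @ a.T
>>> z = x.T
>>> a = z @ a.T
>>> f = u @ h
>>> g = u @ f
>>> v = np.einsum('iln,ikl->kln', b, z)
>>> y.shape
(2, 2, 2)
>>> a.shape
(2, 2, 5)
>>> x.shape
(2, 2, 2)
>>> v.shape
(2, 2, 5)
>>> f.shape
(5, 5)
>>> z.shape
(2, 2, 2)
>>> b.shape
(2, 2, 5)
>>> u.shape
(5, 5)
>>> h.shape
(5, 5)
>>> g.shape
(5, 5)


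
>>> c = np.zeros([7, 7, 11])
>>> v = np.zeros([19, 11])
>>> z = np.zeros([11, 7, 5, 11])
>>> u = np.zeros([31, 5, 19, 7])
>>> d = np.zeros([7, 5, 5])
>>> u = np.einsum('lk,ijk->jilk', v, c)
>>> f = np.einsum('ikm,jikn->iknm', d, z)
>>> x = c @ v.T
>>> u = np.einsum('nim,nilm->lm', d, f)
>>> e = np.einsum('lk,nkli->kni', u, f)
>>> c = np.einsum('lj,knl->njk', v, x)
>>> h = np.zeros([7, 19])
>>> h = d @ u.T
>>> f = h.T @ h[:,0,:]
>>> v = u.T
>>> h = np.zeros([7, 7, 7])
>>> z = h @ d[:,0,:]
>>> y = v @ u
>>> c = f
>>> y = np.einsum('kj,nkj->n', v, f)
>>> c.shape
(11, 5, 11)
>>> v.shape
(5, 11)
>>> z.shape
(7, 7, 5)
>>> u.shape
(11, 5)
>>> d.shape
(7, 5, 5)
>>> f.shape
(11, 5, 11)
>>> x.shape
(7, 7, 19)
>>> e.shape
(5, 7, 5)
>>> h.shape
(7, 7, 7)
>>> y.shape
(11,)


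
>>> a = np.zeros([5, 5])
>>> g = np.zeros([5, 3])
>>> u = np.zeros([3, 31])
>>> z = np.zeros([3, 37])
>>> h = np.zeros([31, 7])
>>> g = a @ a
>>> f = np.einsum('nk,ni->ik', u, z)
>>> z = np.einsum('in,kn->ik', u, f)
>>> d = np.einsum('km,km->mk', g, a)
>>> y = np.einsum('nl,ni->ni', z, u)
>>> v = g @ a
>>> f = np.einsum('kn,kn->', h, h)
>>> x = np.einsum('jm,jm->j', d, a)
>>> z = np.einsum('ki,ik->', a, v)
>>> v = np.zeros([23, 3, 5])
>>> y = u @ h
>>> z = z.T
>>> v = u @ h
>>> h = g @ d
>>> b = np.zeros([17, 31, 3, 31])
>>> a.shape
(5, 5)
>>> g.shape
(5, 5)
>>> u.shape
(3, 31)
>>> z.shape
()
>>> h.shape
(5, 5)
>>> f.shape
()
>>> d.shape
(5, 5)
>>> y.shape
(3, 7)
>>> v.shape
(3, 7)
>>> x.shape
(5,)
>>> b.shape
(17, 31, 3, 31)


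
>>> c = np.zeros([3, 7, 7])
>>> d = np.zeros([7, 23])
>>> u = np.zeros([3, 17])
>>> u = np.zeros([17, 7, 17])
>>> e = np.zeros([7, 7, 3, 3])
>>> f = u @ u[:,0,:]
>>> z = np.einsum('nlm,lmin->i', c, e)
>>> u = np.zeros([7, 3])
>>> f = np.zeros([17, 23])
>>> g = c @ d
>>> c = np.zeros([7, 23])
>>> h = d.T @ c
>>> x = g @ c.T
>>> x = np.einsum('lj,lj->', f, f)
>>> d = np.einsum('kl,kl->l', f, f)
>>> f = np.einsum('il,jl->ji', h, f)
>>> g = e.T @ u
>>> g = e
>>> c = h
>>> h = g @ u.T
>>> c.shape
(23, 23)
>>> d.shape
(23,)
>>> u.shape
(7, 3)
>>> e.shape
(7, 7, 3, 3)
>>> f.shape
(17, 23)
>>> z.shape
(3,)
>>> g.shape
(7, 7, 3, 3)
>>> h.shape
(7, 7, 3, 7)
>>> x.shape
()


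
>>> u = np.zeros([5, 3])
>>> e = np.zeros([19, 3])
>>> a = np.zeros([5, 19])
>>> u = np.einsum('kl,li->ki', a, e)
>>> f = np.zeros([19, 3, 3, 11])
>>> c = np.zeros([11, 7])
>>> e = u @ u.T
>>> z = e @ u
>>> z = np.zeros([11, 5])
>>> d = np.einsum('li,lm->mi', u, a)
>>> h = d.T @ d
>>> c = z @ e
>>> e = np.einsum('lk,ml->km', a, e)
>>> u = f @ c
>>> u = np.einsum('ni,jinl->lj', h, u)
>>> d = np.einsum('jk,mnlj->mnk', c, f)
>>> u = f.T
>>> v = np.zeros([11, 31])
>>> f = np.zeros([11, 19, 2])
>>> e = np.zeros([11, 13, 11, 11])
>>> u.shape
(11, 3, 3, 19)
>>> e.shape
(11, 13, 11, 11)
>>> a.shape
(5, 19)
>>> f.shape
(11, 19, 2)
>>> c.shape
(11, 5)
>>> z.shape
(11, 5)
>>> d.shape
(19, 3, 5)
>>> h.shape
(3, 3)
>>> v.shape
(11, 31)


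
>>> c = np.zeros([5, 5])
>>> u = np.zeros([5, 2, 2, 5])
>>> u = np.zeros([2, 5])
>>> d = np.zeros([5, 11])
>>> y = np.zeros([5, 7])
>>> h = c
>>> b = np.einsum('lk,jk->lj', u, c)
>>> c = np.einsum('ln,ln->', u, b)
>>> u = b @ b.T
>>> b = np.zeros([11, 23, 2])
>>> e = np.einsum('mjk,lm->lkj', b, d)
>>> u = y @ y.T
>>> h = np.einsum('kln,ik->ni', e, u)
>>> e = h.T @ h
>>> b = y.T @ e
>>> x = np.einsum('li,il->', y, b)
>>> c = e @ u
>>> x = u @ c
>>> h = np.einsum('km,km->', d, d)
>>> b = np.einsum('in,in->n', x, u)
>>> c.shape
(5, 5)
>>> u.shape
(5, 5)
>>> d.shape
(5, 11)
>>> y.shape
(5, 7)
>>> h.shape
()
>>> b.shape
(5,)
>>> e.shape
(5, 5)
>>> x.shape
(5, 5)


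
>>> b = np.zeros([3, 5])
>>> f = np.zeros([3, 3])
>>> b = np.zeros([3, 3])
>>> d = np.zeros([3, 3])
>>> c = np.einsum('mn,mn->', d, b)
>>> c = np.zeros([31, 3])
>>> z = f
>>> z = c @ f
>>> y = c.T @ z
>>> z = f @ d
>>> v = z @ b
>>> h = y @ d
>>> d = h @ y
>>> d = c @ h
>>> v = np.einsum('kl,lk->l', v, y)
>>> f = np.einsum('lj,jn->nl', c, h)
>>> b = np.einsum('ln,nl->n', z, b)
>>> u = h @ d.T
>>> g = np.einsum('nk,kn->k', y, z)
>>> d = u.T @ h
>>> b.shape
(3,)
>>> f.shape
(3, 31)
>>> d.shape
(31, 3)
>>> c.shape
(31, 3)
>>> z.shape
(3, 3)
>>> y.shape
(3, 3)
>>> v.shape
(3,)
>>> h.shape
(3, 3)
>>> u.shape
(3, 31)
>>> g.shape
(3,)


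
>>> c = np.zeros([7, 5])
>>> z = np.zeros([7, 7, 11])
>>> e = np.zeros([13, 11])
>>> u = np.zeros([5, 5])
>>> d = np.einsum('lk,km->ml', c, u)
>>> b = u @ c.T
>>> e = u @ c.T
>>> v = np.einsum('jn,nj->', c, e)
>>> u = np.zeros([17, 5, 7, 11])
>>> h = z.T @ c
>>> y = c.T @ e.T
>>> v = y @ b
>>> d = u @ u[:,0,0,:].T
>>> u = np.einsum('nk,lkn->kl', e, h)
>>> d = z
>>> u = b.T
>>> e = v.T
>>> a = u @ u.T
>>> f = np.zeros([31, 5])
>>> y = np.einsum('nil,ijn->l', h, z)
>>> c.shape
(7, 5)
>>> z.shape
(7, 7, 11)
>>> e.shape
(7, 5)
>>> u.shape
(7, 5)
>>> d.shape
(7, 7, 11)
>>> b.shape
(5, 7)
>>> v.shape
(5, 7)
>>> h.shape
(11, 7, 5)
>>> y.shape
(5,)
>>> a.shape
(7, 7)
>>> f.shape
(31, 5)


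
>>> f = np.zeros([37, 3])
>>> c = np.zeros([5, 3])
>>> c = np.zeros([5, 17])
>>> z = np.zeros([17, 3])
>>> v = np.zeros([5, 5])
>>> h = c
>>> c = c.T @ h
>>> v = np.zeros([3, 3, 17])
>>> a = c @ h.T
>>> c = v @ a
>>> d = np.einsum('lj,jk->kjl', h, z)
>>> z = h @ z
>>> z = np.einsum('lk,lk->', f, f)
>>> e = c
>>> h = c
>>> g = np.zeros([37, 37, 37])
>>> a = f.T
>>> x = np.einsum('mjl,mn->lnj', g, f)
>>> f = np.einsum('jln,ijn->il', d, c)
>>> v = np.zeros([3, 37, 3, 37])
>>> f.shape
(3, 17)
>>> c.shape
(3, 3, 5)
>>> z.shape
()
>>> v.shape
(3, 37, 3, 37)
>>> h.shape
(3, 3, 5)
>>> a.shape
(3, 37)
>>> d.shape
(3, 17, 5)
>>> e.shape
(3, 3, 5)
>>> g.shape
(37, 37, 37)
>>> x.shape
(37, 3, 37)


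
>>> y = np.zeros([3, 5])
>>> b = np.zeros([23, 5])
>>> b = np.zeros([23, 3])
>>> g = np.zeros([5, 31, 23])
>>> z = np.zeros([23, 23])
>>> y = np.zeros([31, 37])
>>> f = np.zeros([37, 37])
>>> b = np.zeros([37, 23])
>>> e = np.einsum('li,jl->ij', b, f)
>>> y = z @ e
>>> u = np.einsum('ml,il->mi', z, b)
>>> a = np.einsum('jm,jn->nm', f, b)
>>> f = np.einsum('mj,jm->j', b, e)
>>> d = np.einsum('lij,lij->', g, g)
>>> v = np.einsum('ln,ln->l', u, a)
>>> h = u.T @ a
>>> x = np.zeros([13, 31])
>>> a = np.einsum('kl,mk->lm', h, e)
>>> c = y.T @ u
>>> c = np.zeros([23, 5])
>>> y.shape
(23, 37)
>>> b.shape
(37, 23)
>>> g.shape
(5, 31, 23)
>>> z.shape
(23, 23)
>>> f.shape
(23,)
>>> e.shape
(23, 37)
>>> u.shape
(23, 37)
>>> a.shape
(37, 23)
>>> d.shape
()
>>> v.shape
(23,)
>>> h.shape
(37, 37)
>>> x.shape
(13, 31)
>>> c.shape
(23, 5)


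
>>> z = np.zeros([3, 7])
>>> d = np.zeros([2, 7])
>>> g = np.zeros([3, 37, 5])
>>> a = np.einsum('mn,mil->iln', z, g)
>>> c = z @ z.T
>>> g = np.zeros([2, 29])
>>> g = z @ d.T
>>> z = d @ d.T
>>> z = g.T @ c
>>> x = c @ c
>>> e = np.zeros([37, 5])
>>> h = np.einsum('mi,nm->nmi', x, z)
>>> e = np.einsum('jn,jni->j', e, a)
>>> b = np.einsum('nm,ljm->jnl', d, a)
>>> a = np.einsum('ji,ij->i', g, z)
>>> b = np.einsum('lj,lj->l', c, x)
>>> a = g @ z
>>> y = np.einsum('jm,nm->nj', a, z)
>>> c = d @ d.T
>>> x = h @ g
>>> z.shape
(2, 3)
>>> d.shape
(2, 7)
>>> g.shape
(3, 2)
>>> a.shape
(3, 3)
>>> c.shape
(2, 2)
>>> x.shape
(2, 3, 2)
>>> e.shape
(37,)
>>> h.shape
(2, 3, 3)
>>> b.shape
(3,)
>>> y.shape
(2, 3)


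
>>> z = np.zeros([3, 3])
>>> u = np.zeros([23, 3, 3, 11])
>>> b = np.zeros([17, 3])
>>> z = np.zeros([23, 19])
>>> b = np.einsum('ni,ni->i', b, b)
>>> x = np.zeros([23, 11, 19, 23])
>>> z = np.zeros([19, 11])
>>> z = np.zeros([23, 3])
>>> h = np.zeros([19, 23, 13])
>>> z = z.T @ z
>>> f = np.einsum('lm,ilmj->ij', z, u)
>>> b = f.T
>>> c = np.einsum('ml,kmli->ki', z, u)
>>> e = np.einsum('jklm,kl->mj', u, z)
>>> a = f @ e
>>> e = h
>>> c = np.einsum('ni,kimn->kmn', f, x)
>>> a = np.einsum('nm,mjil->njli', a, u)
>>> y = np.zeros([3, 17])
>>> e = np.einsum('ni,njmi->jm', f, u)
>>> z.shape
(3, 3)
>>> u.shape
(23, 3, 3, 11)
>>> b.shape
(11, 23)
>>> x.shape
(23, 11, 19, 23)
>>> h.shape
(19, 23, 13)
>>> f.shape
(23, 11)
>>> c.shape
(23, 19, 23)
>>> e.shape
(3, 3)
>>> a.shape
(23, 3, 11, 3)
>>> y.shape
(3, 17)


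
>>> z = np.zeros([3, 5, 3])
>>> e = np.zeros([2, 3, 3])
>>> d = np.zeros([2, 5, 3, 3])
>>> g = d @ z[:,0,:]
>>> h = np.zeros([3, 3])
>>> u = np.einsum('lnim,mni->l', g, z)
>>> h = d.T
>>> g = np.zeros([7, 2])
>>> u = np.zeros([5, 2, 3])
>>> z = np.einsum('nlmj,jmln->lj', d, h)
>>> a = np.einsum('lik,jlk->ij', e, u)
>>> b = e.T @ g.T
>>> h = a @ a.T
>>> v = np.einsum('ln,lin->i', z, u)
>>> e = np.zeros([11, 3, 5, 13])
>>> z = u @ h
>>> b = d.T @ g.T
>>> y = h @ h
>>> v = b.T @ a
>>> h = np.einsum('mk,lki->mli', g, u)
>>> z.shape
(5, 2, 3)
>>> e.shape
(11, 3, 5, 13)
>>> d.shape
(2, 5, 3, 3)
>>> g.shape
(7, 2)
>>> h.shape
(7, 5, 3)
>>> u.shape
(5, 2, 3)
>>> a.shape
(3, 5)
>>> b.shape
(3, 3, 5, 7)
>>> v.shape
(7, 5, 3, 5)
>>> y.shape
(3, 3)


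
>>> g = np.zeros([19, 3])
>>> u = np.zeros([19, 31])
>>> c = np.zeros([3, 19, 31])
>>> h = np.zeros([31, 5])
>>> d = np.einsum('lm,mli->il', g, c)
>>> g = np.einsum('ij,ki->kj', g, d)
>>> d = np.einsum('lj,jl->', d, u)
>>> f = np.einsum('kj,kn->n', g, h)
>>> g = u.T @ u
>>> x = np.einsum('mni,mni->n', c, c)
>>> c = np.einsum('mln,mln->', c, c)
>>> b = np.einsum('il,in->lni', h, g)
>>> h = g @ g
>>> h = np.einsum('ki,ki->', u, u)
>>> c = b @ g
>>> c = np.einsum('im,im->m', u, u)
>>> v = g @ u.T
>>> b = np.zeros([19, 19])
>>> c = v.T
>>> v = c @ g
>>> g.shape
(31, 31)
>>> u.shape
(19, 31)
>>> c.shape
(19, 31)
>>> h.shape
()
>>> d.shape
()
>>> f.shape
(5,)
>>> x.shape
(19,)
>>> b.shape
(19, 19)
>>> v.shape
(19, 31)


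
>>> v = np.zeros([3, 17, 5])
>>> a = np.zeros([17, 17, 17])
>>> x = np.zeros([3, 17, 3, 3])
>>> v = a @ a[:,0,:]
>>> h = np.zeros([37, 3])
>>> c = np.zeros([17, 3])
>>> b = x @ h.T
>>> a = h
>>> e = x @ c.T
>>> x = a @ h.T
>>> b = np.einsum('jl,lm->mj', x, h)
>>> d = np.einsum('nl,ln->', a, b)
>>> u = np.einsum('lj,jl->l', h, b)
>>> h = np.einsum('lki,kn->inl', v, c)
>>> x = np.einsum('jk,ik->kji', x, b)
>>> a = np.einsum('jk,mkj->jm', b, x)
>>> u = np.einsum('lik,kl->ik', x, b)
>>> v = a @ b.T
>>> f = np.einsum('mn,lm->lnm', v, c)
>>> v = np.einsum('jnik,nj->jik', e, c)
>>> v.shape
(3, 3, 17)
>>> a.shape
(3, 37)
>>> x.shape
(37, 37, 3)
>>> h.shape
(17, 3, 17)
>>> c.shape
(17, 3)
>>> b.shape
(3, 37)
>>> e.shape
(3, 17, 3, 17)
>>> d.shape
()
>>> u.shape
(37, 3)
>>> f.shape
(17, 3, 3)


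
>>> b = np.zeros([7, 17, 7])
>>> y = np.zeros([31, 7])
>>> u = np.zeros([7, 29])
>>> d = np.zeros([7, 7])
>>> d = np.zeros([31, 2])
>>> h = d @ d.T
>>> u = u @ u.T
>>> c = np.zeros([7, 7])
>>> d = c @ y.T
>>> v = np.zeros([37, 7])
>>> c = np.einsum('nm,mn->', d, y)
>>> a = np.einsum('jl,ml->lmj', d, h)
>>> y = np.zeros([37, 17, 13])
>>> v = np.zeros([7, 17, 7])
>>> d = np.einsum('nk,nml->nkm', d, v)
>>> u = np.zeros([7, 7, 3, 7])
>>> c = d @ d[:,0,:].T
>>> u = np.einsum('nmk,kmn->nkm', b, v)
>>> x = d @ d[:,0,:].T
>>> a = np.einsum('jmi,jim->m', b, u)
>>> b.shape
(7, 17, 7)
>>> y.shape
(37, 17, 13)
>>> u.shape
(7, 7, 17)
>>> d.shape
(7, 31, 17)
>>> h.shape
(31, 31)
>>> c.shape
(7, 31, 7)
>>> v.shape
(7, 17, 7)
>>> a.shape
(17,)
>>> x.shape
(7, 31, 7)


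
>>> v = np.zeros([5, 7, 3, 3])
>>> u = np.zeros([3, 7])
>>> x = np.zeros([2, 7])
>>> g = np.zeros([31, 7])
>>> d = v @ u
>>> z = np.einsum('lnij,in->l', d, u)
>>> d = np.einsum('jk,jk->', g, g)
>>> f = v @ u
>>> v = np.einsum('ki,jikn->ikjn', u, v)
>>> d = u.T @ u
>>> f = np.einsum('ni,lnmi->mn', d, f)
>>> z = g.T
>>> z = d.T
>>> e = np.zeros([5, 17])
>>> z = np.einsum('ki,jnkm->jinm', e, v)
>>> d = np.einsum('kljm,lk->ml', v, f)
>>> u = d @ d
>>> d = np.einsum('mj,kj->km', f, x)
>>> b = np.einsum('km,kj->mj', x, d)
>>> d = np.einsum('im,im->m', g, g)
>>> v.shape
(7, 3, 5, 3)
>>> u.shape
(3, 3)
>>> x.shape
(2, 7)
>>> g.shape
(31, 7)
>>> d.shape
(7,)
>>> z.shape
(7, 17, 3, 3)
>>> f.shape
(3, 7)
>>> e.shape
(5, 17)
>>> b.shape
(7, 3)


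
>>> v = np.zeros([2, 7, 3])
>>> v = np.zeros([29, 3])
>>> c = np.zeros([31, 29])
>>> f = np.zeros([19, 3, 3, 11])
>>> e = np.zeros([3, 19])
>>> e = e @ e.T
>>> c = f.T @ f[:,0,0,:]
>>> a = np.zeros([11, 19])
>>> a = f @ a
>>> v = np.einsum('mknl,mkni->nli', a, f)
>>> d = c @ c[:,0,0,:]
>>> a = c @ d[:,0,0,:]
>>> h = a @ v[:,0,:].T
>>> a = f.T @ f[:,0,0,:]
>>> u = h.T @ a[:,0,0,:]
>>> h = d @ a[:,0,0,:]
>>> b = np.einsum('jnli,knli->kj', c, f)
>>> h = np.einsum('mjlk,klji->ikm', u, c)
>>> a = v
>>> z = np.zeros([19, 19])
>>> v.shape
(3, 19, 11)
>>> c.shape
(11, 3, 3, 11)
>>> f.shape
(19, 3, 3, 11)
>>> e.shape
(3, 3)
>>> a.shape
(3, 19, 11)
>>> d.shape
(11, 3, 3, 11)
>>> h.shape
(11, 11, 3)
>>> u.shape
(3, 3, 3, 11)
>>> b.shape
(19, 11)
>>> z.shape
(19, 19)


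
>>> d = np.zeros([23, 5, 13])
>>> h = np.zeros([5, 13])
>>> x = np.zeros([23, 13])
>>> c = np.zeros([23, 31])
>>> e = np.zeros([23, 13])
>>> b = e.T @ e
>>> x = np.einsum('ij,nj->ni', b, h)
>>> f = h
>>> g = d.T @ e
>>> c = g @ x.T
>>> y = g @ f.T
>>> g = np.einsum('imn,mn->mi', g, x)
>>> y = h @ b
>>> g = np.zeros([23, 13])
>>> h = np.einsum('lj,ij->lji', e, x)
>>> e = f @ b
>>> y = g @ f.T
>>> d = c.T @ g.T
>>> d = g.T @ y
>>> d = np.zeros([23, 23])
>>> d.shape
(23, 23)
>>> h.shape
(23, 13, 5)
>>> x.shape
(5, 13)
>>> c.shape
(13, 5, 5)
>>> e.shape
(5, 13)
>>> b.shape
(13, 13)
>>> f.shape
(5, 13)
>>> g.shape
(23, 13)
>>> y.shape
(23, 5)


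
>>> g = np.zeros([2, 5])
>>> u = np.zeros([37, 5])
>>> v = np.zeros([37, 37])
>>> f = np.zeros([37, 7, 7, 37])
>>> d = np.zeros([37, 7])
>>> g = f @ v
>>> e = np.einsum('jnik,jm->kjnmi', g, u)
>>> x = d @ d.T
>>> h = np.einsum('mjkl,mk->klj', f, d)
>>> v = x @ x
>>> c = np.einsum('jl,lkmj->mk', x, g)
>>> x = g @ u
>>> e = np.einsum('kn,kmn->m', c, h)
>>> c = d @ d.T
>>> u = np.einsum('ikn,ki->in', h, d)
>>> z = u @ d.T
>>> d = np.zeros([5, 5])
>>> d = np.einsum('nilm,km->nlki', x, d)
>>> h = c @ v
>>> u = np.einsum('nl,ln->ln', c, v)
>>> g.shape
(37, 7, 7, 37)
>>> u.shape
(37, 37)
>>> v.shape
(37, 37)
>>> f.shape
(37, 7, 7, 37)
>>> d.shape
(37, 7, 5, 7)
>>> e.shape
(37,)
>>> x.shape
(37, 7, 7, 5)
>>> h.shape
(37, 37)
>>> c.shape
(37, 37)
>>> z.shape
(7, 37)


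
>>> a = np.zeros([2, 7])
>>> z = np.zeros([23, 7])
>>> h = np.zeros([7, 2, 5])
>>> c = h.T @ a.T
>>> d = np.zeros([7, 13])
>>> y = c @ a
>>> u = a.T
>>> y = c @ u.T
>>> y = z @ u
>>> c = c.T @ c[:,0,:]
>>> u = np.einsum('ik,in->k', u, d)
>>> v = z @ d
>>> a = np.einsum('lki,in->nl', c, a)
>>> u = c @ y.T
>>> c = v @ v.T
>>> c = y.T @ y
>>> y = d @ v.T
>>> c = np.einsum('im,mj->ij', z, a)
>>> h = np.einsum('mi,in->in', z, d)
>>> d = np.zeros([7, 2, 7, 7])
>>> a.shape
(7, 2)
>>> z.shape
(23, 7)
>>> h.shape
(7, 13)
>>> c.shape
(23, 2)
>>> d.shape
(7, 2, 7, 7)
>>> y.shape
(7, 23)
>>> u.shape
(2, 2, 23)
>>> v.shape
(23, 13)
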